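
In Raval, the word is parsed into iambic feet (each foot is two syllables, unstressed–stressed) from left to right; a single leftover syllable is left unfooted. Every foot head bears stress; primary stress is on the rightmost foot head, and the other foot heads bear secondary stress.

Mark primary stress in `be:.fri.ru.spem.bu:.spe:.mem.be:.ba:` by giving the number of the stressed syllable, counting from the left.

Parse left to right into iambic (σˈσ) feet: (be:.ˈfri) (ru.ˈspem) (bu:.ˈspe:) (mem.ˈbe:) ba:. Syllable 9 is left unfooted.
Foot heads (stressed positions): 2, 4, 6, 8.
End Rule Rightmost: primary stress on the rightmost head = syllable 8.
Primary stress: syllable 8 → be:.fri.ru.spem.bu:.spe:.mem.ˈbe:.ba:.

8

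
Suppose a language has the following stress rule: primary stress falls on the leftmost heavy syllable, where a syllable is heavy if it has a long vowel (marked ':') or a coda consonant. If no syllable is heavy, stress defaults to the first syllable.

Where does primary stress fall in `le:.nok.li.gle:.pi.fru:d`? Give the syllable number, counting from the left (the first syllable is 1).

1

Weights: 1 le: H, 2 nok H, 3 li L, 4 gle: H, 5 pi L, 6 fru:d H.
Heavy syllables in the domain: 1, 2, 4, 6. The leftmost is syllable 1 (le:).
Primary stress: syllable 1 → ˈle:.nok.li.gle:.pi.fru:d.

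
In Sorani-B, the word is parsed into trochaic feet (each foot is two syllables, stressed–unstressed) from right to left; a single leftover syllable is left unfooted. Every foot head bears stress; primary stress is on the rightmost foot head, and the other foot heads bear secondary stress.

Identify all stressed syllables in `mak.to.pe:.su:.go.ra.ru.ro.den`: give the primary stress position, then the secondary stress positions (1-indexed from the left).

Parse right to left into trochaic (ˈσσ) feet: mak (ˈto.pe:) (ˈsu:.go) (ˈra.ru) (ˈro.den). Syllable 1 is left unfooted.
Foot heads (stressed positions): 2, 4, 6, 8.
End Rule Rightmost: primary stress on the rightmost head = syllable 8.
Secondary stress on 2, 4, 6: mak.ˌto.pe:.ˌsu:.go.ˌra.ru.ˈro.den.

primary 8, secondary 2, 4, 6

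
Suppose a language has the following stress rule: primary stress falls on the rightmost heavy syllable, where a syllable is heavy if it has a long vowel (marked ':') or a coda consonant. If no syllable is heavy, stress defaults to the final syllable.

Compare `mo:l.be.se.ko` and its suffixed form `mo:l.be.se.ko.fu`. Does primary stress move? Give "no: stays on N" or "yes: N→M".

no: stays on 1

Base `mo:l.be.se.ko` (4 syllables):
  Weights: 1 mo:l H, 2 be L, 3 se L, 4 ko L.
  Heavy syllables in the domain: 1. The rightmost is syllable 1 (mo:l).
  → primary stress on syllable 1.
Suffixed `mo:l.be.se.ko.fu` (5 syllables):
  Weights: 1 mo:l H, 2 be L, 3 se L, 4 ko L, 5 fu L.
  Heavy syllables in the domain: 1. The rightmost is syllable 1 (mo:l).
  → primary stress on syllable 1.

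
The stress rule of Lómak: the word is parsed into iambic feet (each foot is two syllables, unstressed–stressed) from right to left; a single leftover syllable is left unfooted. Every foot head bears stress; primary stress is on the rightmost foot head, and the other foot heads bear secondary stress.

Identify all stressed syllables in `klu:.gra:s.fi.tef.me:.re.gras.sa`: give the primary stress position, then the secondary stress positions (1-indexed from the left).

primary 8, secondary 2, 4, 6

Parse right to left into iambic (σˈσ) feet: (klu:.ˈgra:s) (fi.ˈtef) (me:.ˈre) (gras.ˈsa).
Foot heads (stressed positions): 2, 4, 6, 8.
End Rule Rightmost: primary stress on the rightmost head = syllable 8.
Secondary stress on 2, 4, 6: klu:.ˌgra:s.fi.ˌtef.me:.ˌre.gras.ˈsa.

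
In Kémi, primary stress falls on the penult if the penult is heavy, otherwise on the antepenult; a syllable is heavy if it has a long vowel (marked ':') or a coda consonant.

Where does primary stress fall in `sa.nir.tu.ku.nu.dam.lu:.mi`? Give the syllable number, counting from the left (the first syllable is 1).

7

Weights: 6 dam H, 7 lu: H, 8 mi L.
The penult (syllable 7, lu:) is heavy, so it takes stress.
Primary stress: syllable 7 → sa.nir.tu.ku.nu.dam.ˈlu:.mi.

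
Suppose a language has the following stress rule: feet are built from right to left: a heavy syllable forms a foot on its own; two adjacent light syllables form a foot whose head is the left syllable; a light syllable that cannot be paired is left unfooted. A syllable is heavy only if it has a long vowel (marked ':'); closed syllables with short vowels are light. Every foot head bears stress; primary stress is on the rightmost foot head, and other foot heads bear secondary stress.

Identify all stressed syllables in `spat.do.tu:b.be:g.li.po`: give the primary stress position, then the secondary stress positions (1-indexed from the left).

Weights: 1 spat L, 2 do L, 3 tu:b H, 4 be:g H, 5 li L, 6 po L.
Parse right to left (heavy = foot alone; LL = one foot; stranded L unfooted): (ˈspat.do) (ˈtu:b) (ˈbe:g) (ˈli.po).
Foot heads: 1, 3, 4, 5.
Primary stress on the rightmost head = syllable 5.
Secondary stress on 1, 3, 4: ˌspat.do.ˌtu:b.ˌbe:g.ˈli.po.

primary 5, secondary 1, 3, 4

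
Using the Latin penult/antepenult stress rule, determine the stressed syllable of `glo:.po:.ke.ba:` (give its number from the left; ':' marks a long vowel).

2

Classical Latin: stress the penult if heavy (long vowel or closed), else the antepenult.
Weights: 2 po: H, 3 ke L, 4 ba: H.
The penult (syllable 3, ke) is light, so stress falls on the antepenult (syllable 2, po:).
Stress on syllable 2: glo:.ˈpo:.ke.ba:.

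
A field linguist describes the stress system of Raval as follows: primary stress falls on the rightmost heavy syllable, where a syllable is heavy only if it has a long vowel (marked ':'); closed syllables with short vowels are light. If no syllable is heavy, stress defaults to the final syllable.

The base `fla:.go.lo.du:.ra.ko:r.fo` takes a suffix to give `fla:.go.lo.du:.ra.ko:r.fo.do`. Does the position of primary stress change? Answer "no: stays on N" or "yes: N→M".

Base `fla:.go.lo.du:.ra.ko:r.fo` (7 syllables):
  Weights: 1 fla: H, 2 go L, 3 lo L, 4 du: H, 5 ra L, 6 ko:r H, 7 fo L.
  Heavy syllables in the domain: 1, 4, 6. The rightmost is syllable 6 (ko:r).
  → primary stress on syllable 6.
Suffixed `fla:.go.lo.du:.ra.ko:r.fo.do` (8 syllables):
  Weights: 1 fla: H, 2 go L, 3 lo L, 4 du: H, 5 ra L, 6 ko:r H, 7 fo L, 8 do L.
  Heavy syllables in the domain: 1, 4, 6. The rightmost is syllable 6 (ko:r).
  → primary stress on syllable 6.

no: stays on 6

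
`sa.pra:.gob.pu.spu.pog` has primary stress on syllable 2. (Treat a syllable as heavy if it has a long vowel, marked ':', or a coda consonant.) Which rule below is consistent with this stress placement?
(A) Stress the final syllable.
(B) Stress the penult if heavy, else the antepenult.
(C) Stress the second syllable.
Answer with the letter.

Rule A → syllable 6 (observed: 2).
Rule B → syllable 4 (observed: 2).
Rule C → syllable 2 ✓.

C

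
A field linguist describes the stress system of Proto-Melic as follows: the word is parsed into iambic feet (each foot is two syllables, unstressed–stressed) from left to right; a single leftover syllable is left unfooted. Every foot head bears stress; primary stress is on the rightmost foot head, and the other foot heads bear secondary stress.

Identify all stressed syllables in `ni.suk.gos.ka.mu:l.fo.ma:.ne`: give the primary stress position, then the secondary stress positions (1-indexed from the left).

primary 8, secondary 2, 4, 6

Parse left to right into iambic (σˈσ) feet: (ni.ˈsuk) (gos.ˈka) (mu:l.ˈfo) (ma:.ˈne).
Foot heads (stressed positions): 2, 4, 6, 8.
End Rule Rightmost: primary stress on the rightmost head = syllable 8.
Secondary stress on 2, 4, 6: ni.ˌsuk.gos.ˌka.mu:l.ˌfo.ma:.ˈne.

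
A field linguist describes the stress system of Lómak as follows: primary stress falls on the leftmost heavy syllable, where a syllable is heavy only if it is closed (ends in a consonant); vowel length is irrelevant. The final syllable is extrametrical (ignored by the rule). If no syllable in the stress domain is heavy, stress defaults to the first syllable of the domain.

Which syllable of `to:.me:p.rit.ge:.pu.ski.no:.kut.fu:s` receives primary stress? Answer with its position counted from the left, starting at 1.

2

The final syllable (9, fu:s) is extrametrical; the stress domain is syllables 1–8.
Weights: 1 to: L, 2 me:p H, 3 rit H, 4 ge: L, 5 pu L, 6 ski L, 7 no: L, 8 kut H.
Heavy syllables in the domain: 2, 3, 8. The leftmost is syllable 2 (me:p).
Primary stress: syllable 2 → to:.ˈme:p.rit.ge:.pu.ski.no:.kut.fu:s.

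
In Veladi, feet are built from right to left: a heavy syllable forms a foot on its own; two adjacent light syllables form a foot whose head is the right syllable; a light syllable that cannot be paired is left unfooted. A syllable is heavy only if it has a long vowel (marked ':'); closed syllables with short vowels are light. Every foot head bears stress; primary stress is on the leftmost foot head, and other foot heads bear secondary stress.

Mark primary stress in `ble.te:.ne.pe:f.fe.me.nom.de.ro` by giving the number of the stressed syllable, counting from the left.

2

Weights: 1 ble L, 2 te: H, 3 ne L, 4 pe:f H, 5 fe L, 6 me L, 7 nom L, 8 de L, 9 ro L.
Parse right to left (heavy = foot alone; LL = one foot; stranded L unfooted): ble (ˈte:) ne (ˈpe:f) fe (me.ˈnom) (de.ˈro).
Foot heads: 2, 4, 7, 9.
Primary stress on the leftmost head = syllable 2.
Primary stress: syllable 2 → ble.ˈte:.ne.pe:f.fe.me.nom.de.ro.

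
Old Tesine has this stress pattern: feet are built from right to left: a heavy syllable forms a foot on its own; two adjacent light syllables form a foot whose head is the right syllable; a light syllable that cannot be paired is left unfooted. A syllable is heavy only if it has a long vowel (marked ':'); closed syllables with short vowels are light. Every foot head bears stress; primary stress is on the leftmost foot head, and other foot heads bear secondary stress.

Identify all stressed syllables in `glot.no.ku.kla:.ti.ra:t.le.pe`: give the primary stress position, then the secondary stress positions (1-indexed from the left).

primary 3, secondary 4, 6, 8

Weights: 1 glot L, 2 no L, 3 ku L, 4 kla: H, 5 ti L, 6 ra:t H, 7 le L, 8 pe L.
Parse right to left (heavy = foot alone; LL = one foot; stranded L unfooted): glot (no.ˈku) (ˈkla:) ti (ˈra:t) (le.ˈpe).
Foot heads: 3, 4, 6, 8.
Primary stress on the leftmost head = syllable 3.
Secondary stress on 4, 6, 8: glot.no.ˈku.ˌkla:.ti.ˌra:t.le.ˌpe.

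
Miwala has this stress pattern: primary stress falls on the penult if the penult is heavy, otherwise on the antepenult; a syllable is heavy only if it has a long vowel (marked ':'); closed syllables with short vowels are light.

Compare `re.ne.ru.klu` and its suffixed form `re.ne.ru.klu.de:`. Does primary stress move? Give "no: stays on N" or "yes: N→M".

yes: 2→3

Base `re.ne.ru.klu` (4 syllables):
  Weights: 2 ne L, 3 ru L, 4 klu L.
  The penult (syllable 3, ru) is light, so stress falls on the antepenult (syllable 2, ne).
  → primary stress on syllable 2.
Suffixed `re.ne.ru.klu.de:` (5 syllables):
  Weights: 3 ru L, 4 klu L, 5 de: H.
  The penult (syllable 4, klu) is light, so stress falls on the antepenult (syllable 3, ru).
  → primary stress on syllable 3.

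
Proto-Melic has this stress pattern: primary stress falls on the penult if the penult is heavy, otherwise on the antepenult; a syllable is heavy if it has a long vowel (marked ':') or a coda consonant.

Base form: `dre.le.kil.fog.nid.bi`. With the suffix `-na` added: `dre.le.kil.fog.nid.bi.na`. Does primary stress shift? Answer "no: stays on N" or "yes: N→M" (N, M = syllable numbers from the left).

no: stays on 5

Base `dre.le.kil.fog.nid.bi` (6 syllables):
  Weights: 4 fog H, 5 nid H, 6 bi L.
  The penult (syllable 5, nid) is heavy, so it takes stress.
  → primary stress on syllable 5.
Suffixed `dre.le.kil.fog.nid.bi.na` (7 syllables):
  Weights: 5 nid H, 6 bi L, 7 na L.
  The penult (syllable 6, bi) is light, so stress falls on the antepenult (syllable 5, nid).
  → primary stress on syllable 5.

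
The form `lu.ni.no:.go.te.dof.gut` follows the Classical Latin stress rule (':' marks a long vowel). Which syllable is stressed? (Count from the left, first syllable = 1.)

Classical Latin: stress the penult if heavy (long vowel or closed), else the antepenult.
Weights: 5 te L, 6 dof H, 7 gut H.
The penult (syllable 6, dof) is heavy, so it takes stress.
Stress on syllable 6: lu.ni.no:.go.te.ˈdof.gut.

6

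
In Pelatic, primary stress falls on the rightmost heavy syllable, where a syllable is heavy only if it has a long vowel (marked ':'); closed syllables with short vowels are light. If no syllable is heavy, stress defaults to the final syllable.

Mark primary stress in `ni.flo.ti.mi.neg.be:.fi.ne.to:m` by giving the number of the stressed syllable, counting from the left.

Weights: 1 ni L, 2 flo L, 3 ti L, 4 mi L, 5 neg L, 6 be: H, 7 fi L, 8 ne L, 9 to:m H.
Heavy syllables in the domain: 6, 9. The rightmost is syllable 9 (to:m).
Primary stress: syllable 9 → ni.flo.ti.mi.neg.be:.fi.ne.ˈto:m.

9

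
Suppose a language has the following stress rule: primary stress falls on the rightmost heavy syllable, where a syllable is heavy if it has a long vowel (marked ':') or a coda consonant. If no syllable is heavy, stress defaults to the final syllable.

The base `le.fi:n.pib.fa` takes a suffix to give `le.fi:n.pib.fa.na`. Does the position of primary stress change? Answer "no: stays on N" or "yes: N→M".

no: stays on 3

Base `le.fi:n.pib.fa` (4 syllables):
  Weights: 1 le L, 2 fi:n H, 3 pib H, 4 fa L.
  Heavy syllables in the domain: 2, 3. The rightmost is syllable 3 (pib).
  → primary stress on syllable 3.
Suffixed `le.fi:n.pib.fa.na` (5 syllables):
  Weights: 1 le L, 2 fi:n H, 3 pib H, 4 fa L, 5 na L.
  Heavy syllables in the domain: 2, 3. The rightmost is syllable 3 (pib).
  → primary stress on syllable 3.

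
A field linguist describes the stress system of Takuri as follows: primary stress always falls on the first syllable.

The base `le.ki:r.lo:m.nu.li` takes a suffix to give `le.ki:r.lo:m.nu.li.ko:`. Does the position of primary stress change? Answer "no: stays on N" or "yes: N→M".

Base `le.ki:r.lo:m.nu.li` (5 syllables):
  The word has 5 syllables; the first syllable is syllable 1 (le).
  → primary stress on syllable 1.
Suffixed `le.ki:r.lo:m.nu.li.ko:` (6 syllables):
  The word has 6 syllables; the first syllable is syllable 1 (le).
  → primary stress on syllable 1.

no: stays on 1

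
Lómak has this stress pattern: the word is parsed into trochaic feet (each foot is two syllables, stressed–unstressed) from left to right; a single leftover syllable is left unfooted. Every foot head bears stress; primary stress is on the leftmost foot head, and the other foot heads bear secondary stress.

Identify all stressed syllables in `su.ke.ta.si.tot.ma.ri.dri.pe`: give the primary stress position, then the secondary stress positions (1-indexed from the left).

primary 1, secondary 3, 5, 7

Parse left to right into trochaic (ˈσσ) feet: (ˈsu.ke) (ˈta.si) (ˈtot.ma) (ˈri.dri) pe. Syllable 9 is left unfooted.
Foot heads (stressed positions): 1, 3, 5, 7.
End Rule Leftmost: primary stress on the leftmost head = syllable 1.
Secondary stress on 3, 5, 7: ˈsu.ke.ˌta.si.ˌtot.ma.ˌri.dri.pe.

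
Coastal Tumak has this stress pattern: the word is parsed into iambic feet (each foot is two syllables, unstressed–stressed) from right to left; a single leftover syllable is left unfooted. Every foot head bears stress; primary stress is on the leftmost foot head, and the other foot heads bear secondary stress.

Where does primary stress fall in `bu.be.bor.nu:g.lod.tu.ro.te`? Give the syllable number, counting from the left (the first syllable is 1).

Parse right to left into iambic (σˈσ) feet: (bu.ˈbe) (bor.ˈnu:g) (lod.ˈtu) (ro.ˈte).
Foot heads (stressed positions): 2, 4, 6, 8.
End Rule Leftmost: primary stress on the leftmost head = syllable 2.
Primary stress: syllable 2 → bu.ˈbe.bor.nu:g.lod.tu.ro.te.

2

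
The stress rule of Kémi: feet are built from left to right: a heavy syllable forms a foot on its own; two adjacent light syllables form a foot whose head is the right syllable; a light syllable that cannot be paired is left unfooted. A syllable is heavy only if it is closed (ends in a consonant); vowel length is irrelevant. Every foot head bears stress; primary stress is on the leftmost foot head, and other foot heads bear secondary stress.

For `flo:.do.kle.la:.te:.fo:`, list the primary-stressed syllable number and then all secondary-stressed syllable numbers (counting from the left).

Weights: 1 flo: L, 2 do L, 3 kle L, 4 la: L, 5 te: L, 6 fo: L.
Parse left to right (heavy = foot alone; LL = one foot; stranded L unfooted): (flo:.ˈdo) (kle.ˈla:) (te:.ˈfo:).
Foot heads: 2, 4, 6.
Primary stress on the leftmost head = syllable 2.
Secondary stress on 4, 6: flo:.ˈdo.kle.ˌla:.te:.ˌfo:.

primary 2, secondary 4, 6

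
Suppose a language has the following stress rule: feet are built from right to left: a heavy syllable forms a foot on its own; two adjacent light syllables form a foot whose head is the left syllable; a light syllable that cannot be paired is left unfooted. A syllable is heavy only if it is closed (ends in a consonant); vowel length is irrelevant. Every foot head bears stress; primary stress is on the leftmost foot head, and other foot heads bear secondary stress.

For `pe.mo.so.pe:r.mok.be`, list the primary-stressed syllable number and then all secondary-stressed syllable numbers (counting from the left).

Weights: 1 pe L, 2 mo L, 3 so L, 4 pe:r H, 5 mok H, 6 be L.
Parse right to left (heavy = foot alone; LL = one foot; stranded L unfooted): pe (ˈmo.so) (ˈpe:r) (ˈmok) be.
Foot heads: 2, 4, 5.
Primary stress on the leftmost head = syllable 2.
Secondary stress on 4, 5: pe.ˈmo.so.ˌpe:r.ˌmok.be.

primary 2, secondary 4, 5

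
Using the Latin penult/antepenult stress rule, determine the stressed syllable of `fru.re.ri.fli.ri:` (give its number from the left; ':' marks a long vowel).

Classical Latin: stress the penult if heavy (long vowel or closed), else the antepenult.
Weights: 3 ri L, 4 fli L, 5 ri: H.
The penult (syllable 4, fli) is light, so stress falls on the antepenult (syllable 3, ri).
Stress on syllable 3: fru.re.ˈri.fli.ri:.

3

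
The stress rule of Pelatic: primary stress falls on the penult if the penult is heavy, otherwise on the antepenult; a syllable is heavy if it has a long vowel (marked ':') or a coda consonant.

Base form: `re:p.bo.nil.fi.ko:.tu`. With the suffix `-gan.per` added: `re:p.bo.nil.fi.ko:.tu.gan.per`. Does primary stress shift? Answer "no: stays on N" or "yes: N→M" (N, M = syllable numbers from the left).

yes: 5→7

Base `re:p.bo.nil.fi.ko:.tu` (6 syllables):
  Weights: 4 fi L, 5 ko: H, 6 tu L.
  The penult (syllable 5, ko:) is heavy, so it takes stress.
  → primary stress on syllable 5.
Suffixed `re:p.bo.nil.fi.ko:.tu.gan.per` (8 syllables):
  Weights: 6 tu L, 7 gan H, 8 per H.
  The penult (syllable 7, gan) is heavy, so it takes stress.
  → primary stress on syllable 7.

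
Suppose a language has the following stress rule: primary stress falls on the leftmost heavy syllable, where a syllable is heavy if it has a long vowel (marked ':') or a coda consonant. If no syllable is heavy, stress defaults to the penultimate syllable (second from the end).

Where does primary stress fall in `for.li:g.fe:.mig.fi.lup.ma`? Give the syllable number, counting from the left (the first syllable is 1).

Weights: 1 for H, 2 li:g H, 3 fe: H, 4 mig H, 5 fi L, 6 lup H, 7 ma L.
Heavy syllables in the domain: 1, 2, 3, 4, 6. The leftmost is syllable 1 (for).
Primary stress: syllable 1 → ˈfor.li:g.fe:.mig.fi.lup.ma.

1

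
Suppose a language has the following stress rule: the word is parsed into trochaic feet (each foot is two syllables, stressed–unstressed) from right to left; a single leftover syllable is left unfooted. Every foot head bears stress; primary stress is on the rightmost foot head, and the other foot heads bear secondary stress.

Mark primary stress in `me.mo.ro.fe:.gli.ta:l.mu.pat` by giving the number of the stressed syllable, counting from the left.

Parse right to left into trochaic (ˈσσ) feet: (ˈme.mo) (ˈro.fe:) (ˈgli.ta:l) (ˈmu.pat).
Foot heads (stressed positions): 1, 3, 5, 7.
End Rule Rightmost: primary stress on the rightmost head = syllable 7.
Primary stress: syllable 7 → me.mo.ro.fe:.gli.ta:l.ˈmu.pat.

7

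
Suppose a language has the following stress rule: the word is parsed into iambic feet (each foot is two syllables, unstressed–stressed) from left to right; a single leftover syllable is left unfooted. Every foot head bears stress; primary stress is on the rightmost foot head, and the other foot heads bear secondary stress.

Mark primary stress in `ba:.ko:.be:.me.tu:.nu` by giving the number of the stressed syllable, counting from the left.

Parse left to right into iambic (σˈσ) feet: (ba:.ˈko:) (be:.ˈme) (tu:.ˈnu).
Foot heads (stressed positions): 2, 4, 6.
End Rule Rightmost: primary stress on the rightmost head = syllable 6.
Primary stress: syllable 6 → ba:.ko:.be:.me.tu:.ˈnu.

6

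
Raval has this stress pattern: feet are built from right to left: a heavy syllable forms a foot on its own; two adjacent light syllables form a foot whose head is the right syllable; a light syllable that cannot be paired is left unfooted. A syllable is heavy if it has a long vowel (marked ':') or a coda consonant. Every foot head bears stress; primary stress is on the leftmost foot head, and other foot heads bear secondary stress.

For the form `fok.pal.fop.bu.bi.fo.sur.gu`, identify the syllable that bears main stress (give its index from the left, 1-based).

Weights: 1 fok H, 2 pal H, 3 fop H, 4 bu L, 5 bi L, 6 fo L, 7 sur H, 8 gu L.
Parse right to left (heavy = foot alone; LL = one foot; stranded L unfooted): (ˈfok) (ˈpal) (ˈfop) bu (bi.ˈfo) (ˈsur) gu.
Foot heads: 1, 2, 3, 6, 7.
Primary stress on the leftmost head = syllable 1.
Primary stress: syllable 1 → ˈfok.pal.fop.bu.bi.fo.sur.gu.

1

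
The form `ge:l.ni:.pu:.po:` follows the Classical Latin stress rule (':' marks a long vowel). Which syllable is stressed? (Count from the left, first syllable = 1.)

3

Classical Latin: stress the penult if heavy (long vowel or closed), else the antepenult.
Weights: 2 ni: H, 3 pu: H, 4 po: H.
The penult (syllable 3, pu:) is heavy, so it takes stress.
Stress on syllable 3: ge:l.ni:.ˈpu:.po:.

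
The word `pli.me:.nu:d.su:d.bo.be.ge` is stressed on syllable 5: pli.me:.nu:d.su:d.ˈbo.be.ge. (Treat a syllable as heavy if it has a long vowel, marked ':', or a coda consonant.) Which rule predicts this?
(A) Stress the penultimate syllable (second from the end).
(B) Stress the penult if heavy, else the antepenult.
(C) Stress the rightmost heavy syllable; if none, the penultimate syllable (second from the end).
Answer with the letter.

B

Rule A → syllable 6 (observed: 5).
Rule B → syllable 5 ✓.
Rule C → syllable 4 (observed: 5).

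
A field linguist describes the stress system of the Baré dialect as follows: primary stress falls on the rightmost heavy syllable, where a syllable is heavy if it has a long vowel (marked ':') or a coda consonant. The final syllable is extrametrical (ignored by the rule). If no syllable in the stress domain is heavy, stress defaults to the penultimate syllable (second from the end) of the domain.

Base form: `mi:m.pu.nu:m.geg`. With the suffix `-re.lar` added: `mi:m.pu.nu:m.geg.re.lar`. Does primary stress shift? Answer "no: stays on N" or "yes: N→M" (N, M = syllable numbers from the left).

Base `mi:m.pu.nu:m.geg` (4 syllables):
  The final syllable (4, geg) is extrametrical; the stress domain is syllables 1–3.
  Weights: 1 mi:m H, 2 pu L, 3 nu:m H.
  Heavy syllables in the domain: 1, 3. The rightmost is syllable 3 (nu:m).
  → primary stress on syllable 3.
Suffixed `mi:m.pu.nu:m.geg.re.lar` (6 syllables):
  The final syllable (6, lar) is extrametrical; the stress domain is syllables 1–5.
  Weights: 1 mi:m H, 2 pu L, 3 nu:m H, 4 geg H, 5 re L.
  Heavy syllables in the domain: 1, 3, 4. The rightmost is syllable 4 (geg).
  → primary stress on syllable 4.

yes: 3→4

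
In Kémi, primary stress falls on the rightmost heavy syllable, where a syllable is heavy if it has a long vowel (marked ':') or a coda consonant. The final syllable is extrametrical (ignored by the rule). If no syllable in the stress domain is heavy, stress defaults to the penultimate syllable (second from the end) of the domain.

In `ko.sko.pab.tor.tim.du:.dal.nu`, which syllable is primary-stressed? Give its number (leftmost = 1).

The final syllable (8, nu) is extrametrical; the stress domain is syllables 1–7.
Weights: 1 ko L, 2 sko L, 3 pab H, 4 tor H, 5 tim H, 6 du: H, 7 dal H.
Heavy syllables in the domain: 3, 4, 5, 6, 7. The rightmost is syllable 7 (dal).
Primary stress: syllable 7 → ko.sko.pab.tor.tim.du:.ˈdal.nu.

7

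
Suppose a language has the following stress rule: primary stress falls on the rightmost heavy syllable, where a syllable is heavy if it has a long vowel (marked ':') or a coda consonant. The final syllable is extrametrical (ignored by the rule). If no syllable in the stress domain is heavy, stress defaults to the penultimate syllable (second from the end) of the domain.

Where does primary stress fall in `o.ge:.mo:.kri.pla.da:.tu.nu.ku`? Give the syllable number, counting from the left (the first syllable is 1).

6

The final syllable (9, ku) is extrametrical; the stress domain is syllables 1–8.
Weights: 1 o L, 2 ge: H, 3 mo: H, 4 kri L, 5 pla L, 6 da: H, 7 tu L, 8 nu L.
Heavy syllables in the domain: 2, 3, 6. The rightmost is syllable 6 (da:).
Primary stress: syllable 6 → o.ge:.mo:.kri.pla.ˈda:.tu.nu.ku.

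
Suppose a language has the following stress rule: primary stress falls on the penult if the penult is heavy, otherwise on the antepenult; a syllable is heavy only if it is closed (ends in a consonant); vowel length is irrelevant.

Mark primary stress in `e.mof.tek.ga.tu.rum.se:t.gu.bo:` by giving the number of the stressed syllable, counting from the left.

7

Weights: 7 se:t H, 8 gu L, 9 bo: L.
The penult (syllable 8, gu) is light, so stress falls on the antepenult (syllable 7, se:t).
Primary stress: syllable 7 → e.mof.tek.ga.tu.rum.ˈse:t.gu.bo:.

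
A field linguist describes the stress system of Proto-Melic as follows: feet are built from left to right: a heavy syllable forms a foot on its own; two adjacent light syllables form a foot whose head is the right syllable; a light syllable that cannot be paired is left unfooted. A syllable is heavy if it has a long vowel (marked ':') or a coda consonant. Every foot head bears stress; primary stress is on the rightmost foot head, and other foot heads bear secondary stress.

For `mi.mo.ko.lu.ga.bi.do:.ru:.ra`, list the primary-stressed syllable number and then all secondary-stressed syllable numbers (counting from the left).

primary 8, secondary 2, 4, 6, 7

Weights: 1 mi L, 2 mo L, 3 ko L, 4 lu L, 5 ga L, 6 bi L, 7 do: H, 8 ru: H, 9 ra L.
Parse left to right (heavy = foot alone; LL = one foot; stranded L unfooted): (mi.ˈmo) (ko.ˈlu) (ga.ˈbi) (ˈdo:) (ˈru:) ra.
Foot heads: 2, 4, 6, 7, 8.
Primary stress on the rightmost head = syllable 8.
Secondary stress on 2, 4, 6, 7: mi.ˌmo.ko.ˌlu.ga.ˌbi.ˌdo:.ˈru:.ra.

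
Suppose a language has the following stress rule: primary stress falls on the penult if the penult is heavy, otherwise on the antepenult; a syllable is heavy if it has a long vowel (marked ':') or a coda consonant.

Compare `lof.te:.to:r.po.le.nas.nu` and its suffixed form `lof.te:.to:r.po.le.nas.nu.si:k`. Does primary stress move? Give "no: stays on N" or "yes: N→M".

no: stays on 6

Base `lof.te:.to:r.po.le.nas.nu` (7 syllables):
  Weights: 5 le L, 6 nas H, 7 nu L.
  The penult (syllable 6, nas) is heavy, so it takes stress.
  → primary stress on syllable 6.
Suffixed `lof.te:.to:r.po.le.nas.nu.si:k` (8 syllables):
  Weights: 6 nas H, 7 nu L, 8 si:k H.
  The penult (syllable 7, nu) is light, so stress falls on the antepenult (syllable 6, nas).
  → primary stress on syllable 6.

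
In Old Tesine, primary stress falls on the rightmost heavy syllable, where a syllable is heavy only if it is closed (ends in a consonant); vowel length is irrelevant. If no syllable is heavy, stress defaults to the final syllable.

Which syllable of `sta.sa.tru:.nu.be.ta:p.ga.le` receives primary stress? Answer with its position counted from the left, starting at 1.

6

Weights: 1 sta L, 2 sa L, 3 tru: L, 4 nu L, 5 be L, 6 ta:p H, 7 ga L, 8 le L.
Heavy syllables in the domain: 6. The rightmost is syllable 6 (ta:p).
Primary stress: syllable 6 → sta.sa.tru:.nu.be.ˈta:p.ga.le.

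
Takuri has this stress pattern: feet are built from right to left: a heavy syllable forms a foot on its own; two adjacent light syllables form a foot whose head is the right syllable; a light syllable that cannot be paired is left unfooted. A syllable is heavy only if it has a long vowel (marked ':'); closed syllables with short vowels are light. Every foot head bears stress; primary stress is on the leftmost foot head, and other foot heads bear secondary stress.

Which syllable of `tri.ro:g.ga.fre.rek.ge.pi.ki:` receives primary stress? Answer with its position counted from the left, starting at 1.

2

Weights: 1 tri L, 2 ro:g H, 3 ga L, 4 fre L, 5 rek L, 6 ge L, 7 pi L, 8 ki: H.
Parse right to left (heavy = foot alone; LL = one foot; stranded L unfooted): tri (ˈro:g) ga (fre.ˈrek) (ge.ˈpi) (ˈki:).
Foot heads: 2, 5, 7, 8.
Primary stress on the leftmost head = syllable 2.
Primary stress: syllable 2 → tri.ˈro:g.ga.fre.rek.ge.pi.ki:.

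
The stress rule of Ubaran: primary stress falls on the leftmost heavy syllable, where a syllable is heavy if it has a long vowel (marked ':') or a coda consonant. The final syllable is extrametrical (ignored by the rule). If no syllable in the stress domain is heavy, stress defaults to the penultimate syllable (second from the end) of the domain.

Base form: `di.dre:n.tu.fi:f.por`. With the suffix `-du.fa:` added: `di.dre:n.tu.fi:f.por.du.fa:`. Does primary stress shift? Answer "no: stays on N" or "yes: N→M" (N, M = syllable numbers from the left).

no: stays on 2

Base `di.dre:n.tu.fi:f.por` (5 syllables):
  The final syllable (5, por) is extrametrical; the stress domain is syllables 1–4.
  Weights: 1 di L, 2 dre:n H, 3 tu L, 4 fi:f H.
  Heavy syllables in the domain: 2, 4. The leftmost is syllable 2 (dre:n).
  → primary stress on syllable 2.
Suffixed `di.dre:n.tu.fi:f.por.du.fa:` (7 syllables):
  The final syllable (7, fa:) is extrametrical; the stress domain is syllables 1–6.
  Weights: 1 di L, 2 dre:n H, 3 tu L, 4 fi:f H, 5 por H, 6 du L.
  Heavy syllables in the domain: 2, 4, 5. The leftmost is syllable 2 (dre:n).
  → primary stress on syllable 2.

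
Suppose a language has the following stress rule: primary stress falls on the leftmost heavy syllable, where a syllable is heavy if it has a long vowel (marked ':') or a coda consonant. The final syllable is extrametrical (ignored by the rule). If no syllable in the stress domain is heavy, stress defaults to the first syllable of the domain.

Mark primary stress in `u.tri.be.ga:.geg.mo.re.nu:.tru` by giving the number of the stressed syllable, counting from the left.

4

The final syllable (9, tru) is extrametrical; the stress domain is syllables 1–8.
Weights: 1 u L, 2 tri L, 3 be L, 4 ga: H, 5 geg H, 6 mo L, 7 re L, 8 nu: H.
Heavy syllables in the domain: 4, 5, 8. The leftmost is syllable 4 (ga:).
Primary stress: syllable 4 → u.tri.be.ˈga:.geg.mo.re.nu:.tru.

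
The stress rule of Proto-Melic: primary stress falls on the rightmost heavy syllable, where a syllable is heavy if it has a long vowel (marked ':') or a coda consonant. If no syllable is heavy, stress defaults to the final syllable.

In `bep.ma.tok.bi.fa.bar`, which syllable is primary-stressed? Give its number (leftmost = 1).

Weights: 1 bep H, 2 ma L, 3 tok H, 4 bi L, 5 fa L, 6 bar H.
Heavy syllables in the domain: 1, 3, 6. The rightmost is syllable 6 (bar).
Primary stress: syllable 6 → bep.ma.tok.bi.fa.ˈbar.

6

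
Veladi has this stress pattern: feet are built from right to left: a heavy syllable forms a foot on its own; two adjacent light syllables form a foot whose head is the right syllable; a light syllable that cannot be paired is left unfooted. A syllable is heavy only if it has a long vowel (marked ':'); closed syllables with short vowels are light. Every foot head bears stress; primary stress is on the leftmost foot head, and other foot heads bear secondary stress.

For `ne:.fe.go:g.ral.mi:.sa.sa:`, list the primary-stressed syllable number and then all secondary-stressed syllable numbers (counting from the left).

primary 1, secondary 3, 5, 7

Weights: 1 ne: H, 2 fe L, 3 go:g H, 4 ral L, 5 mi: H, 6 sa L, 7 sa: H.
Parse right to left (heavy = foot alone; LL = one foot; stranded L unfooted): (ˈne:) fe (ˈgo:g) ral (ˈmi:) sa (ˈsa:).
Foot heads: 1, 3, 5, 7.
Primary stress on the leftmost head = syllable 1.
Secondary stress on 3, 5, 7: ˈne:.fe.ˌgo:g.ral.ˌmi:.sa.ˌsa:.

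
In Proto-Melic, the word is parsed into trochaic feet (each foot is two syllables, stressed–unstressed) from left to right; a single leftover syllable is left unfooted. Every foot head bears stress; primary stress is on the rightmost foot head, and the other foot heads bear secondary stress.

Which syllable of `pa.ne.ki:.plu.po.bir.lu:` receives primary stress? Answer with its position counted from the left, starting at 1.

5

Parse left to right into trochaic (ˈσσ) feet: (ˈpa.ne) (ˈki:.plu) (ˈpo.bir) lu:. Syllable 7 is left unfooted.
Foot heads (stressed positions): 1, 3, 5.
End Rule Rightmost: primary stress on the rightmost head = syllable 5.
Primary stress: syllable 5 → pa.ne.ki:.plu.ˈpo.bir.lu:.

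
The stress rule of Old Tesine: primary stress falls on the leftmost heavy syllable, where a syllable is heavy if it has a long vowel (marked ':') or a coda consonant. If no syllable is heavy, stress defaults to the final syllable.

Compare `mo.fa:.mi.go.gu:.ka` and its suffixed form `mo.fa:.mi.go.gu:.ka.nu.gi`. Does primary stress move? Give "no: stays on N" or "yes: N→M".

no: stays on 2

Base `mo.fa:.mi.go.gu:.ka` (6 syllables):
  Weights: 1 mo L, 2 fa: H, 3 mi L, 4 go L, 5 gu: H, 6 ka L.
  Heavy syllables in the domain: 2, 5. The leftmost is syllable 2 (fa:).
  → primary stress on syllable 2.
Suffixed `mo.fa:.mi.go.gu:.ka.nu.gi` (8 syllables):
  Weights: 1 mo L, 2 fa: H, 3 mi L, 4 go L, 5 gu: H, 6 ka L, 7 nu L, 8 gi L.
  Heavy syllables in the domain: 2, 5. The leftmost is syllable 2 (fa:).
  → primary stress on syllable 2.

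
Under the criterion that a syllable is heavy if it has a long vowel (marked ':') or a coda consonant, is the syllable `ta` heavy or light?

`ta`: short vowel, open (no coda). Short vowel, open → light.

light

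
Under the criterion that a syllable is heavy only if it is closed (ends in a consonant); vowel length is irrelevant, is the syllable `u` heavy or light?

light

`u`: short vowel, open (no coda). Open (no coda) → light.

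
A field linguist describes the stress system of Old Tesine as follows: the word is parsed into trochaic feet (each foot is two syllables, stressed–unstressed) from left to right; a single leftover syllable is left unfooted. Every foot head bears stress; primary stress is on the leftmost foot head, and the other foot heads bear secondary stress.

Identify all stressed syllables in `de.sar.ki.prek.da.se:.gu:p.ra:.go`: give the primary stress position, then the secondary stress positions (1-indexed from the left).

Parse left to right into trochaic (ˈσσ) feet: (ˈde.sar) (ˈki.prek) (ˈda.se:) (ˈgu:p.ra:) go. Syllable 9 is left unfooted.
Foot heads (stressed positions): 1, 3, 5, 7.
End Rule Leftmost: primary stress on the leftmost head = syllable 1.
Secondary stress on 3, 5, 7: ˈde.sar.ˌki.prek.ˌda.se:.ˌgu:p.ra:.go.

primary 1, secondary 3, 5, 7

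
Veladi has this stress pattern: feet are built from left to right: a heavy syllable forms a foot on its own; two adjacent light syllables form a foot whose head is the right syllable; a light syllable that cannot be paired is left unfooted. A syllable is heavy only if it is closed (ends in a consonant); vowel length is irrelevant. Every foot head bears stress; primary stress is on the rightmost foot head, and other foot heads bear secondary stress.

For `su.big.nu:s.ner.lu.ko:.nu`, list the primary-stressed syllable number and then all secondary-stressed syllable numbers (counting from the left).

primary 6, secondary 2, 3, 4

Weights: 1 su L, 2 big H, 3 nu:s H, 4 ner H, 5 lu L, 6 ko: L, 7 nu L.
Parse left to right (heavy = foot alone; LL = one foot; stranded L unfooted): su (ˈbig) (ˈnu:s) (ˈner) (lu.ˈko:) nu.
Foot heads: 2, 3, 4, 6.
Primary stress on the rightmost head = syllable 6.
Secondary stress on 2, 3, 4: su.ˌbig.ˌnu:s.ˌner.lu.ˈko:.nu.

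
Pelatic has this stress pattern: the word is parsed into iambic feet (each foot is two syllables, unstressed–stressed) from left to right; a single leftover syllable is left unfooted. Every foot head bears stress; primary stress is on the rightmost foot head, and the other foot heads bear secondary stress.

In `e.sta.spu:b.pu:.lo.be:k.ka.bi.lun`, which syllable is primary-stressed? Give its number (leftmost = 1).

8

Parse left to right into iambic (σˈσ) feet: (e.ˈsta) (spu:b.ˈpu:) (lo.ˈbe:k) (ka.ˈbi) lun. Syllable 9 is left unfooted.
Foot heads (stressed positions): 2, 4, 6, 8.
End Rule Rightmost: primary stress on the rightmost head = syllable 8.
Primary stress: syllable 8 → e.sta.spu:b.pu:.lo.be:k.ka.ˈbi.lun.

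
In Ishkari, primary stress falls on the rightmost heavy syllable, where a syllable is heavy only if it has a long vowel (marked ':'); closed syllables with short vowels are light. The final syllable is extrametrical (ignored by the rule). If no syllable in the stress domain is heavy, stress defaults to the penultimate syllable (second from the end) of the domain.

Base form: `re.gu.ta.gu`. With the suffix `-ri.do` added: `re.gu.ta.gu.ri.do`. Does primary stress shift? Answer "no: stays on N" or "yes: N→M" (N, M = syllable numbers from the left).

yes: 2→4

Base `re.gu.ta.gu` (4 syllables):
  The final syllable (4, gu) is extrametrical; the stress domain is syllables 1–3.
  Weights: 1 re L, 2 gu L, 3 ta L.
  No heavy syllable in the domain; default to the penultimate syllable (second from the end) of the domain = syllable 2.
  → primary stress on syllable 2.
Suffixed `re.gu.ta.gu.ri.do` (6 syllables):
  The final syllable (6, do) is extrametrical; the stress domain is syllables 1–5.
  Weights: 1 re L, 2 gu L, 3 ta L, 4 gu L, 5 ri L.
  No heavy syllable in the domain; default to the penultimate syllable (second from the end) of the domain = syllable 4.
  → primary stress on syllable 4.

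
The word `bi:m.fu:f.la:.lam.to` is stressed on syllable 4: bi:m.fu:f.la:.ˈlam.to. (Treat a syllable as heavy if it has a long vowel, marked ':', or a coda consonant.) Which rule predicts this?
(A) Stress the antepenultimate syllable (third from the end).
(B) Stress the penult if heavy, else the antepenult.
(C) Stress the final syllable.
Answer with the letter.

Rule A → syllable 3 (observed: 4).
Rule B → syllable 4 ✓.
Rule C → syllable 5 (observed: 4).

B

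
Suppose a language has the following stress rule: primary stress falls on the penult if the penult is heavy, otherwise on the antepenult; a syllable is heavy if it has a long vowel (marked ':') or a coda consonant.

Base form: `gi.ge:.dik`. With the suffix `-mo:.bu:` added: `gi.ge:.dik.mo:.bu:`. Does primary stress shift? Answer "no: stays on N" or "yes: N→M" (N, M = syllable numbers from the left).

yes: 2→4

Base `gi.ge:.dik` (3 syllables):
  Weights: 1 gi L, 2 ge: H, 3 dik H.
  The penult (syllable 2, ge:) is heavy, so it takes stress.
  → primary stress on syllable 2.
Suffixed `gi.ge:.dik.mo:.bu:` (5 syllables):
  Weights: 3 dik H, 4 mo: H, 5 bu: H.
  The penult (syllable 4, mo:) is heavy, so it takes stress.
  → primary stress on syllable 4.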